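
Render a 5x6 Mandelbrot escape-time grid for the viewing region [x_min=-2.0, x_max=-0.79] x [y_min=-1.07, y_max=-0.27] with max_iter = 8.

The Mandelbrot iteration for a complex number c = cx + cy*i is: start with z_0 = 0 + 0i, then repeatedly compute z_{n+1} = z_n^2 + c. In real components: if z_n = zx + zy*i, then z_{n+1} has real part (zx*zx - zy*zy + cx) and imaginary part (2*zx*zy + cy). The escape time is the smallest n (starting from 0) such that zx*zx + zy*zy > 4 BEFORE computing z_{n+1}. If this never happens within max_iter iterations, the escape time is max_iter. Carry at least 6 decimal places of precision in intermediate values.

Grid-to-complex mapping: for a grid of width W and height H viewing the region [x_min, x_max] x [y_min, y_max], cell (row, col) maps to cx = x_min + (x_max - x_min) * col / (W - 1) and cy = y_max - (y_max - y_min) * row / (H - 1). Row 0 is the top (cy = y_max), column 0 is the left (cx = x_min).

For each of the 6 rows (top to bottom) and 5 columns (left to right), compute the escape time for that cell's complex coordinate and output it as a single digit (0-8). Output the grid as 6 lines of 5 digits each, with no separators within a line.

(row=0, col=0): c = -2.0000 + -0.2700i → escape time 1
(row=0, col=1): c = -1.6975 + -0.2700i → escape time 4
(row=0, col=2): c = -1.3950 + -0.2700i → escape time 5
(row=0, col=3): c = -1.0925 + -0.2700i → escape time 8
(row=0, col=4): c = -0.7900 + -0.2700i → escape time 8
(row=1, col=0): c = -2.0000 + -0.4300i → escape time 1
(row=1, col=1): c = -1.6975 + -0.4300i → escape time 3
(row=1, col=2): c = -1.3950 + -0.4300i → escape time 4
(row=1, col=3): c = -1.0925 + -0.4300i → escape time 6
(row=1, col=4): c = -0.7900 + -0.4300i → escape time 7
(row=2, col=0): c = -2.0000 + -0.5900i → escape time 1
(row=2, col=1): c = -1.6975 + -0.5900i → escape time 3
(row=2, col=2): c = -1.3950 + -0.5900i → escape time 3
(row=2, col=3): c = -1.0925 + -0.5900i → escape time 4
(row=2, col=4): c = -0.7900 + -0.5900i → escape time 5
(row=3, col=0): c = -2.0000 + -0.7500i → escape time 1
(row=3, col=1): c = -1.6975 + -0.7500i → escape time 3
(row=3, col=2): c = -1.3950 + -0.7500i → escape time 3
(row=3, col=3): c = -1.0925 + -0.7500i → escape time 3
(row=3, col=4): c = -0.7900 + -0.7500i → escape time 4
(row=4, col=0): c = -2.0000 + -0.9100i → escape time 1
(row=4, col=1): c = -1.6975 + -0.9100i → escape time 2
(row=4, col=2): c = -1.3950 + -0.9100i → escape time 3
(row=4, col=3): c = -1.0925 + -0.9100i → escape time 3
(row=4, col=4): c = -0.7900 + -0.9100i → escape time 4
(row=5, col=0): c = -2.0000 + -1.0700i → escape time 1
(row=5, col=1): c = -1.6975 + -1.0700i → escape time 1
(row=5, col=2): c = -1.3950 + -1.0700i → escape time 2
(row=5, col=3): c = -1.0925 + -1.0700i → escape time 3
(row=5, col=4): c = -0.7900 + -1.0700i → escape time 3

Answer: 14588
13467
13345
13334
12334
11233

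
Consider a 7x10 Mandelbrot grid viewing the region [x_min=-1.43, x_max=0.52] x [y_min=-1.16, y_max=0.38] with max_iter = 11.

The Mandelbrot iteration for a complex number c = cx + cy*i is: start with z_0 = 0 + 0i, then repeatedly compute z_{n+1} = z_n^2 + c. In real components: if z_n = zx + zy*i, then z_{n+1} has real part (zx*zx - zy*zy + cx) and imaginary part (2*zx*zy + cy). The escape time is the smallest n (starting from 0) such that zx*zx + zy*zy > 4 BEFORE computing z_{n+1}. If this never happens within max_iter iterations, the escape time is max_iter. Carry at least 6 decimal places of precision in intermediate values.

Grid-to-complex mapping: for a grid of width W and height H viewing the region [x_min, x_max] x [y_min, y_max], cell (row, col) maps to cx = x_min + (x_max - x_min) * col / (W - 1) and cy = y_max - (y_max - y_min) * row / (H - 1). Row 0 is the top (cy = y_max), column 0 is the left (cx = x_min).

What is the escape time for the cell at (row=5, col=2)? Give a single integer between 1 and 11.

Answer: 6

Derivation:
z_0 = 0 + 0i, c = -0.7800 + -0.4756i
Iter 1: z = -0.7800 + -0.4756i, |z|^2 = 0.8346
Iter 2: z = -0.3978 + 0.2663i, |z|^2 = 0.2291
Iter 3: z = -0.6927 + -0.6874i, |z|^2 = 0.9524
Iter 4: z = -0.7727 + 0.4768i, |z|^2 = 0.8244
Iter 5: z = -0.4103 + -1.2124i, |z|^2 = 1.6382
Iter 6: z = -2.0815 + 0.5193i, |z|^2 = 4.6024
Escaped at iteration 6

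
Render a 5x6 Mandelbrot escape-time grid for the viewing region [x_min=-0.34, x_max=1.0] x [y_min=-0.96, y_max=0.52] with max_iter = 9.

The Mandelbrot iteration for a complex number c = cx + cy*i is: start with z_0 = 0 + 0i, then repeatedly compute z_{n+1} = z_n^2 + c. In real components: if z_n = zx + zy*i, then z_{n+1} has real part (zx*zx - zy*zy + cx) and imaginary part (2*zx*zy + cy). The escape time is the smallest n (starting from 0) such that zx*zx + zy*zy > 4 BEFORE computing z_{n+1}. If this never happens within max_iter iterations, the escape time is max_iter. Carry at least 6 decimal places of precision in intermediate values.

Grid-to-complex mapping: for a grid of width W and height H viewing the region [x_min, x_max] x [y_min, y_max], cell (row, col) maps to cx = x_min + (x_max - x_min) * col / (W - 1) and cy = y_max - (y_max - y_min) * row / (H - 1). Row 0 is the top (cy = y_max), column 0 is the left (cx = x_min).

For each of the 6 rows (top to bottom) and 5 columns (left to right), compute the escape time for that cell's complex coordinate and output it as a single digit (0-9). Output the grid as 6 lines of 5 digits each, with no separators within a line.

(row=0, col=0): c = -0.3400 + 0.5200i → escape time 9
(row=0, col=1): c = -0.0050 + 0.5200i → escape time 9
(row=0, col=2): c = 0.3300 + 0.5200i → escape time 9
(row=0, col=3): c = 0.6650 + 0.5200i → escape time 3
(row=0, col=4): c = 1.0000 + 0.5200i → escape time 2
(row=1, col=0): c = -0.3400 + 0.2240i → escape time 9
(row=1, col=1): c = -0.0050 + 0.2240i → escape time 9
(row=1, col=2): c = 0.3300 + 0.2240i → escape time 9
(row=1, col=3): c = 0.6650 + 0.2240i → escape time 3
(row=1, col=4): c = 1.0000 + 0.2240i → escape time 2
(row=2, col=0): c = -0.3400 + -0.0720i → escape time 9
(row=2, col=1): c = -0.0050 + -0.0720i → escape time 9
(row=2, col=2): c = 0.3300 + -0.0720i → escape time 9
(row=2, col=3): c = 0.6650 + -0.0720i → escape time 4
(row=2, col=4): c = 1.0000 + -0.0720i → escape time 2
(row=3, col=0): c = -0.3400 + -0.3680i → escape time 9
(row=3, col=1): c = -0.0050 + -0.3680i → escape time 9
(row=3, col=2): c = 0.3300 + -0.3680i → escape time 9
(row=3, col=3): c = 0.6650 + -0.3680i → escape time 3
(row=3, col=4): c = 1.0000 + -0.3680i → escape time 2
(row=4, col=0): c = -0.3400 + -0.6640i → escape time 9
(row=4, col=1): c = -0.0050 + -0.6640i → escape time 9
(row=4, col=2): c = 0.3300 + -0.6640i → escape time 8
(row=4, col=3): c = 0.6650 + -0.6640i → escape time 3
(row=4, col=4): c = 1.0000 + -0.6640i → escape time 2
(row=5, col=0): c = -0.3400 + -0.9600i → escape time 5
(row=5, col=1): c = -0.0050 + -0.9600i → escape time 7
(row=5, col=2): c = 0.3300 + -0.9600i → escape time 3
(row=5, col=3): c = 0.6650 + -0.9600i → escape time 2
(row=5, col=4): c = 1.0000 + -0.9600i → escape time 2

Answer: 99932
99932
99942
99932
99832
57322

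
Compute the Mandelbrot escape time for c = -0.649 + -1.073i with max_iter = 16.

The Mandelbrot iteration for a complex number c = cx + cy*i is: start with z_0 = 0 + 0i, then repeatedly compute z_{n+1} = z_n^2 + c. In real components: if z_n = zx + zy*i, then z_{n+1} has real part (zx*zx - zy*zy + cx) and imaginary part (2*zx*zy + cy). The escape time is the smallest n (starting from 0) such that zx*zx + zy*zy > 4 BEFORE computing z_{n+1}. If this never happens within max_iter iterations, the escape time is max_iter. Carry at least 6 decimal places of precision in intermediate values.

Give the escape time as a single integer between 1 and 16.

Answer: 3

Derivation:
z_0 = 0 + 0i, c = -0.6490 + -1.0730i
Iter 1: z = -0.6490 + -1.0730i, |z|^2 = 1.5725
Iter 2: z = -1.3791 + 0.3198i, |z|^2 = 2.0042
Iter 3: z = 1.1508 + -1.9550i, |z|^2 = 5.1461
Escaped at iteration 3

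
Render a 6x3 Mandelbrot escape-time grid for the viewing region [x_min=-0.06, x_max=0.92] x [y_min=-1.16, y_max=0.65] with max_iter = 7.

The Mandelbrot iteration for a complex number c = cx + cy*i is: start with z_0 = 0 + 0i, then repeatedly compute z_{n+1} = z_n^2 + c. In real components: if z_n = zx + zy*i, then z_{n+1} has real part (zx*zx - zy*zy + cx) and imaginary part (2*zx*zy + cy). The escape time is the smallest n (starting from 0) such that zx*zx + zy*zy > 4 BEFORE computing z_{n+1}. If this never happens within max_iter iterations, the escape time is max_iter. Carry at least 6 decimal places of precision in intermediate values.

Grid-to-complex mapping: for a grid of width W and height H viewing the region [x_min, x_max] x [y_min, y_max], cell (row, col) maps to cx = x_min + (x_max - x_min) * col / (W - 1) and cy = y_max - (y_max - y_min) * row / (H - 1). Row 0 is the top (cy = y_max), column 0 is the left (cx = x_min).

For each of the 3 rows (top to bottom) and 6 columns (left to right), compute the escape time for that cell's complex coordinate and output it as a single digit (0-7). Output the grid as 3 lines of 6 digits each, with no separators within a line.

(row=0, col=0): c = -0.0600 + 0.6500i → escape time 7
(row=0, col=1): c = 0.1360 + 0.6500i → escape time 7
(row=0, col=2): c = 0.3320 + 0.6500i → escape time 7
(row=0, col=3): c = 0.5280 + 0.6500i → escape time 3
(row=0, col=4): c = 0.7240 + 0.6500i → escape time 3
(row=0, col=5): c = 0.9200 + 0.6500i → escape time 2
(row=1, col=0): c = -0.0600 + -0.2550i → escape time 7
(row=1, col=1): c = 0.1360 + -0.2550i → escape time 7
(row=1, col=2): c = 0.3320 + -0.2550i → escape time 7
(row=1, col=3): c = 0.5280 + -0.2550i → escape time 5
(row=1, col=4): c = 0.7240 + -0.2550i → escape time 3
(row=1, col=5): c = 0.9200 + -0.2550i → escape time 3
(row=2, col=0): c = -0.0600 + -1.1600i → escape time 4
(row=2, col=1): c = 0.1360 + -1.1600i → escape time 3
(row=2, col=2): c = 0.3320 + -1.1600i → escape time 2
(row=2, col=3): c = 0.5280 + -1.1600i → escape time 2
(row=2, col=4): c = 0.7240 + -1.1600i → escape time 2
(row=2, col=5): c = 0.9200 + -1.1600i → escape time 2

Answer: 777332
777533
432222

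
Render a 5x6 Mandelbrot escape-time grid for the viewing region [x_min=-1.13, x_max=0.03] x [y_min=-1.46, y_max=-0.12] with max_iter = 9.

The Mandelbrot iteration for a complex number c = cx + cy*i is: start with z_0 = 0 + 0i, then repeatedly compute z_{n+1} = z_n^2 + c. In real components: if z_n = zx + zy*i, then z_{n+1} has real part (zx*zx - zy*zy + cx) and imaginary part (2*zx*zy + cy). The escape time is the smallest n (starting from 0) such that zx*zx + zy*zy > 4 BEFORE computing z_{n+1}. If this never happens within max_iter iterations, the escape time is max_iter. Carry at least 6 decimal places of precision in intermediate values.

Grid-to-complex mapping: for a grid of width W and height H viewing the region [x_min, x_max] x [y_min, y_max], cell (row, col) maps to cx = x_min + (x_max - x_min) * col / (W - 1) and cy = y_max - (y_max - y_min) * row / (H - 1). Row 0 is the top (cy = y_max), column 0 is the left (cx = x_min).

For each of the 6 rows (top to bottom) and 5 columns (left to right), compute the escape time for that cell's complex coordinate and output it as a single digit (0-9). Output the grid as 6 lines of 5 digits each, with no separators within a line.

Answer: 99999
77999
35999
33476
33333
22222

Derivation:
(row=0, col=0): c = -1.1300 + -0.1200i → escape time 9
(row=0, col=1): c = -0.8400 + -0.1200i → escape time 9
(row=0, col=2): c = -0.5500 + -0.1200i → escape time 9
(row=0, col=3): c = -0.2600 + -0.1200i → escape time 9
(row=0, col=4): c = 0.0300 + -0.1200i → escape time 9
(row=1, col=0): c = -1.1300 + -0.3880i → escape time 7
(row=1, col=1): c = -0.8400 + -0.3880i → escape time 7
(row=1, col=2): c = -0.5500 + -0.3880i → escape time 9
(row=1, col=3): c = -0.2600 + -0.3880i → escape time 9
(row=1, col=4): c = 0.0300 + -0.3880i → escape time 9
(row=2, col=0): c = -1.1300 + -0.6560i → escape time 3
(row=2, col=1): c = -0.8400 + -0.6560i → escape time 5
(row=2, col=2): c = -0.5500 + -0.6560i → escape time 9
(row=2, col=3): c = -0.2600 + -0.6560i → escape time 9
(row=2, col=4): c = 0.0300 + -0.6560i → escape time 9
(row=3, col=0): c = -1.1300 + -0.9240i → escape time 3
(row=3, col=1): c = -0.8400 + -0.9240i → escape time 3
(row=3, col=2): c = -0.5500 + -0.9240i → escape time 4
(row=3, col=3): c = -0.2600 + -0.9240i → escape time 7
(row=3, col=4): c = 0.0300 + -0.9240i → escape time 6
(row=4, col=0): c = -1.1300 + -1.1920i → escape time 3
(row=4, col=1): c = -0.8400 + -1.1920i → escape time 3
(row=4, col=2): c = -0.5500 + -1.1920i → escape time 3
(row=4, col=3): c = -0.2600 + -1.1920i → escape time 3
(row=4, col=4): c = 0.0300 + -1.1920i → escape time 3
(row=5, col=0): c = -1.1300 + -1.4600i → escape time 2
(row=5, col=1): c = -0.8400 + -1.4600i → escape time 2
(row=5, col=2): c = -0.5500 + -1.4600i → escape time 2
(row=5, col=3): c = -0.2600 + -1.4600i → escape time 2
(row=5, col=4): c = 0.0300 + -1.4600i → escape time 2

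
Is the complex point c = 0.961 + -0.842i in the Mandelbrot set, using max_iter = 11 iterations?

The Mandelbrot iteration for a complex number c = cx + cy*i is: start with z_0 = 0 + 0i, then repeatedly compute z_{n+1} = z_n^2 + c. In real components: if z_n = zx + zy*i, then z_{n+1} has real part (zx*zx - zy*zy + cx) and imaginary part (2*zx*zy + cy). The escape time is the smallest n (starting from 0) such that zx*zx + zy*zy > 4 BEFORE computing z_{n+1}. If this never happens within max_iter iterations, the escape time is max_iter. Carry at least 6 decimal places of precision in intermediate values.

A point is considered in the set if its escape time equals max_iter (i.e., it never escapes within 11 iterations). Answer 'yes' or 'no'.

z_0 = 0 + 0i, c = 0.9610 + -0.8420i
Iter 1: z = 0.9610 + -0.8420i, |z|^2 = 1.6325
Iter 2: z = 1.1756 + -2.4603i, |z|^2 = 7.4351
Escaped at iteration 2

Answer: no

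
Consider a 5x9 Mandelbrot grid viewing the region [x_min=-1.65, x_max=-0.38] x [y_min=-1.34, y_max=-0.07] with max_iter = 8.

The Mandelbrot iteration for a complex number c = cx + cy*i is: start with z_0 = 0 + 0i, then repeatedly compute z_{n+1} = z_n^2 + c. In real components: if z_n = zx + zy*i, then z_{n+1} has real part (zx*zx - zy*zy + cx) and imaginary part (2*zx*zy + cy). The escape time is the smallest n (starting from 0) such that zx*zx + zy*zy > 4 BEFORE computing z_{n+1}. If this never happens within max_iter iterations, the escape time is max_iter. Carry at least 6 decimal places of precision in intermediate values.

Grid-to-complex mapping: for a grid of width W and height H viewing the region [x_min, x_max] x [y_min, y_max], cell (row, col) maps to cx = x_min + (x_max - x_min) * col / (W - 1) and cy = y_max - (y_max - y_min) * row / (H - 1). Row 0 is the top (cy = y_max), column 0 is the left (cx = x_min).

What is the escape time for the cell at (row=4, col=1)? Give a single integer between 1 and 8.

z_0 = 0 + 0i, c = -1.3325 + -0.7050i
Iter 1: z = -1.3325 + -0.7050i, |z|^2 = 2.2726
Iter 2: z = -0.0540 + 1.1738i, |z|^2 = 1.3808
Iter 3: z = -2.7075 + -0.8317i, |z|^2 = 8.0220
Escaped at iteration 3

Answer: 3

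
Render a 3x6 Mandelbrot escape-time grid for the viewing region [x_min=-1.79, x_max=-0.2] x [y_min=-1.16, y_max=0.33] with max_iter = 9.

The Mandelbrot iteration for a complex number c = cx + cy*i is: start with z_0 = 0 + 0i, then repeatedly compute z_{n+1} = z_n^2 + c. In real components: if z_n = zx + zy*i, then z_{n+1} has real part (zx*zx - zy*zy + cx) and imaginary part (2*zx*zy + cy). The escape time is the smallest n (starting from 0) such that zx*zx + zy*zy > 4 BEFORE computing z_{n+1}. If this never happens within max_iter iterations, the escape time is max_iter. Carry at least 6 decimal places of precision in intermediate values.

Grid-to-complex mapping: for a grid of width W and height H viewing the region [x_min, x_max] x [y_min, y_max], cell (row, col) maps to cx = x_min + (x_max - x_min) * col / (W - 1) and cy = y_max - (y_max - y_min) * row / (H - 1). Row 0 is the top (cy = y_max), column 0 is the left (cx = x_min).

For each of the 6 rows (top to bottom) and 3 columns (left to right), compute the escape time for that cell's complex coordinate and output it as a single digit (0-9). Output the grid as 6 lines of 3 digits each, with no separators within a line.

(row=0, col=0): c = -1.7900 + 0.3300i → escape time 3
(row=0, col=1): c = -0.9950 + 0.3300i → escape time 9
(row=0, col=2): c = -0.2000 + 0.3300i → escape time 9
(row=1, col=0): c = -1.7900 + 0.0320i → escape time 7
(row=1, col=1): c = -0.9950 + 0.0320i → escape time 9
(row=1, col=2): c = -0.2000 + 0.0320i → escape time 9
(row=2, col=0): c = -1.7900 + -0.2660i → escape time 4
(row=2, col=1): c = -0.9950 + -0.2660i → escape time 9
(row=2, col=2): c = -0.2000 + -0.2660i → escape time 9
(row=3, col=0): c = -1.7900 + -0.5640i → escape time 3
(row=3, col=1): c = -0.9950 + -0.5640i → escape time 5
(row=3, col=2): c = -0.2000 + -0.5640i → escape time 9
(row=4, col=0): c = -1.7900 + -0.8620i → escape time 2
(row=4, col=1): c = -0.9950 + -0.8620i → escape time 3
(row=4, col=2): c = -0.2000 + -0.8620i → escape time 9
(row=5, col=0): c = -1.7900 + -1.1600i → escape time 1
(row=5, col=1): c = -0.9950 + -1.1600i → escape time 3
(row=5, col=2): c = -0.2000 + -1.1600i → escape time 4

Answer: 399
799
499
359
239
134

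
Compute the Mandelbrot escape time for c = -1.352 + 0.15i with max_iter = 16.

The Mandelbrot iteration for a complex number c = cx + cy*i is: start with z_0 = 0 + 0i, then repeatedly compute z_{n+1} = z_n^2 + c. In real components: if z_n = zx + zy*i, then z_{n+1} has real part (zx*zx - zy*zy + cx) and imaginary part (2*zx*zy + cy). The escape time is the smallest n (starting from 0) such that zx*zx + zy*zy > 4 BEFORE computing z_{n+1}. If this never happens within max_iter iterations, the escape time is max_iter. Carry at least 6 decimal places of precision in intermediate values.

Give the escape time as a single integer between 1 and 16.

z_0 = 0 + 0i, c = -1.3520 + 0.1500i
Iter 1: z = -1.3520 + 0.1500i, |z|^2 = 1.8504
Iter 2: z = 0.4534 + -0.2556i, |z|^2 = 0.2709
Iter 3: z = -1.2118 + -0.0818i, |z|^2 = 1.4750
Iter 4: z = 0.1097 + 0.3482i, |z|^2 = 0.1333
Iter 5: z = -1.4612 + 0.2264i, |z|^2 = 2.1864
Iter 6: z = 0.7319 + -0.5115i, |z|^2 = 0.7974
Iter 7: z = -1.0780 + -0.5988i, |z|^2 = 1.5207
Iter 8: z = -0.5485 + 1.4410i, |z|^2 = 2.3774
Iter 9: z = -3.1277 + -1.4308i, |z|^2 = 11.8298
Escaped at iteration 9

Answer: 9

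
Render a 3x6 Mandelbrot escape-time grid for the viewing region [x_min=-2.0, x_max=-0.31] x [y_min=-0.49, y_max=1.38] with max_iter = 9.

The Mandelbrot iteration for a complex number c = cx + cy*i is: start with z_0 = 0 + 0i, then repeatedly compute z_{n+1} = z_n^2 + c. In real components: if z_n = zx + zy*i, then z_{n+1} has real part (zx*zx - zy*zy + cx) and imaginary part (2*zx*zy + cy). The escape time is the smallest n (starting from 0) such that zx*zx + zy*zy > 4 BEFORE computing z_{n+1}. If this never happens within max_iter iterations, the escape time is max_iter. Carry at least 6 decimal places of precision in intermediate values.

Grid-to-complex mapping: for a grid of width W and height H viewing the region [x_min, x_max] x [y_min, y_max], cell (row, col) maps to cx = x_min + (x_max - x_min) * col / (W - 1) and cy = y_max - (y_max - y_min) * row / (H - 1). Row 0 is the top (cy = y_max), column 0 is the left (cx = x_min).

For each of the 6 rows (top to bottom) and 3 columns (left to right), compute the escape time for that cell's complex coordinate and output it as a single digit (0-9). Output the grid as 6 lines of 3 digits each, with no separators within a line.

(row=0, col=0): c = -2.0000 + 1.3800i → escape time 1
(row=0, col=1): c = -1.1550 + 1.3800i → escape time 2
(row=0, col=2): c = -0.3100 + 1.3800i → escape time 2
(row=1, col=0): c = -2.0000 + 1.0060i → escape time 1
(row=1, col=1): c = -1.1550 + 1.0060i → escape time 3
(row=1, col=2): c = -0.3100 + 1.0060i → escape time 5
(row=2, col=0): c = -2.0000 + 0.6320i → escape time 1
(row=2, col=1): c = -1.1550 + 0.6320i → escape time 3
(row=2, col=2): c = -0.3100 + 0.6320i → escape time 9
(row=3, col=0): c = -2.0000 + 0.2580i → escape time 1
(row=3, col=1): c = -1.1550 + 0.2580i → escape time 9
(row=3, col=2): c = -0.3100 + 0.2580i → escape time 9
(row=4, col=0): c = -2.0000 + -0.1160i → escape time 1
(row=4, col=1): c = -1.1550 + -0.1160i → escape time 9
(row=4, col=2): c = -0.3100 + -0.1160i → escape time 9
(row=5, col=0): c = -2.0000 + -0.4900i → escape time 1
(row=5, col=1): c = -1.1550 + -0.4900i → escape time 5
(row=5, col=2): c = -0.3100 + -0.4900i → escape time 9

Answer: 122
135
139
199
199
159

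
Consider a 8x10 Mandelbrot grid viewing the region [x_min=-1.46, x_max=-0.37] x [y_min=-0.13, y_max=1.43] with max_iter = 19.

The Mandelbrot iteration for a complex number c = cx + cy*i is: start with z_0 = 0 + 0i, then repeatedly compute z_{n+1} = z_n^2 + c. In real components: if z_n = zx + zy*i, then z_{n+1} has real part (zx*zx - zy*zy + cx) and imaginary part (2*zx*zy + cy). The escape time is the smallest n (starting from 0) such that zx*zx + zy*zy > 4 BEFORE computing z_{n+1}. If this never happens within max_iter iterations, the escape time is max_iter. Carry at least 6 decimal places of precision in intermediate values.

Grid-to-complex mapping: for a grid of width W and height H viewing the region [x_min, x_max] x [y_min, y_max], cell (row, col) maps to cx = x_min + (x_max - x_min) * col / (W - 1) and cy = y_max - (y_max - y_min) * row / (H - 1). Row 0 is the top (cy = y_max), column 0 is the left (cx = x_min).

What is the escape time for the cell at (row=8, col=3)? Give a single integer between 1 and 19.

z_0 = 0 + 0i, c = -0.9929 + 0.0433i
Iter 1: z = -0.9929 + 0.0433i, |z|^2 = 0.9876
Iter 2: z = -0.0090 + -0.0427i, |z|^2 = 0.0019
Iter 3: z = -0.9946 + 0.0441i, |z|^2 = 0.9912
Iter 4: z = -0.0056 + -0.0444i, |z|^2 = 0.0020
Iter 5: z = -0.9948 + 0.0438i, |z|^2 = 0.9915
Iter 6: z = -0.0052 + -0.0439i, |z|^2 = 0.0020
Iter 7: z = -0.9948 + 0.0438i, |z|^2 = 0.9915
Iter 8: z = -0.0052 + -0.0438i, |z|^2 = 0.0019
Iter 9: z = -0.9947 + 0.0438i, |z|^2 = 0.9914
Iter 10: z = -0.0053 + -0.0438i, |z|^2 = 0.0019
Iter 11: z = -0.9947 + 0.0438i, |z|^2 = 0.9914
Iter 12: z = -0.0053 + -0.0438i, |z|^2 = 0.0019
Iter 13: z = -0.9947 + 0.0438i, |z|^2 = 0.9914
Iter 14: z = -0.0053 + -0.0438i, |z|^2 = 0.0019
Iter 15: z = -0.9947 + 0.0438i, |z|^2 = 0.9914
Iter 16: z = -0.0053 + -0.0438i, |z|^2 = 0.0019
Iter 17: z = -0.9947 + 0.0438i, |z|^2 = 0.9914
Iter 18: z = -0.0053 + -0.0438i, |z|^2 = 0.0019

Answer: 19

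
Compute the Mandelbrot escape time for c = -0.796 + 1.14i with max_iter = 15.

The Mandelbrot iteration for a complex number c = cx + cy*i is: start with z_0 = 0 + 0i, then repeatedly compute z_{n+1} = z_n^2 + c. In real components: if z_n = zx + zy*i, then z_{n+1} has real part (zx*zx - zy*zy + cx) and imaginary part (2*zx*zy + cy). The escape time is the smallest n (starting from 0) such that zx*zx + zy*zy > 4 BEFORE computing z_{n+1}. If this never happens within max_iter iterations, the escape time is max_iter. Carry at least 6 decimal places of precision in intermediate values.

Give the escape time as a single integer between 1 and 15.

Answer: 3

Derivation:
z_0 = 0 + 0i, c = -0.7960 + 1.1400i
Iter 1: z = -0.7960 + 1.1400i, |z|^2 = 1.9332
Iter 2: z = -1.4620 + -0.6749i, |z|^2 = 2.5929
Iter 3: z = 0.8859 + 3.1133i, |z|^2 = 10.4777
Escaped at iteration 3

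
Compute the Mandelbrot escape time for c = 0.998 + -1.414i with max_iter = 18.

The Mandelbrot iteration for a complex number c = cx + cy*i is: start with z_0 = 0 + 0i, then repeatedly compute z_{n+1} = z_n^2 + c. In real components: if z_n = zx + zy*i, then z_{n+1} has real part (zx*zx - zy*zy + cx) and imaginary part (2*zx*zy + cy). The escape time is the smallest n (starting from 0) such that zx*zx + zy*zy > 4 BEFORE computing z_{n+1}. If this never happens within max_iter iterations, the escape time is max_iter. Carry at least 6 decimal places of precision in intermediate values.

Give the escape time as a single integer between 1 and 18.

z_0 = 0 + 0i, c = 0.9980 + -1.4140i
Iter 1: z = 0.9980 + -1.4140i, |z|^2 = 2.9954
Iter 2: z = -0.0054 + -4.2363i, |z|^2 = 17.9466
Escaped at iteration 2

Answer: 2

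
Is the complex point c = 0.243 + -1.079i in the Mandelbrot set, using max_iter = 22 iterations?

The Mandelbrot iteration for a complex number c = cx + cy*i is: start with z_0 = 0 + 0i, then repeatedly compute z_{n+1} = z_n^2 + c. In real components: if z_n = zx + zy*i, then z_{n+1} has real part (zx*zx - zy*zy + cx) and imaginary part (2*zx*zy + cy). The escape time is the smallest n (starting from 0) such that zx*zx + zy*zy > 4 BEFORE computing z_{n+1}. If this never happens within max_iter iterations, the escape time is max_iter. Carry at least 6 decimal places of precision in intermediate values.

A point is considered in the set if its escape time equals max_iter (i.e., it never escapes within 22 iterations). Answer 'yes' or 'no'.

z_0 = 0 + 0i, c = 0.2430 + -1.0790i
Iter 1: z = 0.2430 + -1.0790i, |z|^2 = 1.2233
Iter 2: z = -0.8622 + -1.6034i, |z|^2 = 3.3142
Iter 3: z = -1.5845 + 1.6859i, |z|^2 = 5.3528
Escaped at iteration 3

Answer: no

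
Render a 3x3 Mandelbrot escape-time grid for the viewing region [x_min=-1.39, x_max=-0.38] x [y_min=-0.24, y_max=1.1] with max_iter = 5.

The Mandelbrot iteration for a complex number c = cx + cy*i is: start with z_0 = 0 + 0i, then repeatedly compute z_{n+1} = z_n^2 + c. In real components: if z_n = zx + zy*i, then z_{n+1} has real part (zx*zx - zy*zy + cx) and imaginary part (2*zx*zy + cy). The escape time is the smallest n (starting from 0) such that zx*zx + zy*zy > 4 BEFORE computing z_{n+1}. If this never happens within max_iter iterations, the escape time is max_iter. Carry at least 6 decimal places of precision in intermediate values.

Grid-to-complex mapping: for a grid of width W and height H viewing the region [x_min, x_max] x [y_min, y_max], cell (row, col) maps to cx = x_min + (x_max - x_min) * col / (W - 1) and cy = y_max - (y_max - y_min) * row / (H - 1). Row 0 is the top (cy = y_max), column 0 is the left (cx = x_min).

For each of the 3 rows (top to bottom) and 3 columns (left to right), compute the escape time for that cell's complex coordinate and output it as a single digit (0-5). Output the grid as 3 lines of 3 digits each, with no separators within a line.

Answer: 234
455
555

Derivation:
(row=0, col=0): c = -1.3900 + 1.1000i → escape time 2
(row=0, col=1): c = -0.8850 + 1.1000i → escape time 3
(row=0, col=2): c = -0.3800 + 1.1000i → escape time 4
(row=1, col=0): c = -1.3900 + 0.4300i → escape time 4
(row=1, col=1): c = -0.8850 + 0.4300i → escape time 5
(row=1, col=2): c = -0.3800 + 0.4300i → escape time 5
(row=2, col=0): c = -1.3900 + -0.2400i → escape time 5
(row=2, col=1): c = -0.8850 + -0.2400i → escape time 5
(row=2, col=2): c = -0.3800 + -0.2400i → escape time 5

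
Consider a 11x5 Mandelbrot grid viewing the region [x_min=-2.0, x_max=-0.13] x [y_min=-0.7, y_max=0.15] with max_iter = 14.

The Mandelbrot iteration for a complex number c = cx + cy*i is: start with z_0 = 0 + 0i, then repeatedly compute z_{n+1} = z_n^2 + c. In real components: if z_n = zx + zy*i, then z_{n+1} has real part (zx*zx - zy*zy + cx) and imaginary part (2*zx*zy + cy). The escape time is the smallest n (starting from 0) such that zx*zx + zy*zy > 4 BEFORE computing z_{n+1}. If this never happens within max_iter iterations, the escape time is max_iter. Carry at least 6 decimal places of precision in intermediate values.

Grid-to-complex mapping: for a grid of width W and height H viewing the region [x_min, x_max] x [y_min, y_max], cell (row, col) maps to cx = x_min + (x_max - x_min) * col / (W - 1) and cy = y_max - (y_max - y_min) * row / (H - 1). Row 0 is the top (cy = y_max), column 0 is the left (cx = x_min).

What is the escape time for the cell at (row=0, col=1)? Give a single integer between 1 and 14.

z_0 = 0 + 0i, c = -1.8130 + 0.1500i
Iter 1: z = -1.8130 + 0.1500i, |z|^2 = 3.3095
Iter 2: z = 1.4515 + -0.3939i, |z|^2 = 2.2619
Iter 3: z = 0.1386 + -0.9935i, |z|^2 = 1.0062
Iter 4: z = -2.7808 + -0.1254i, |z|^2 = 7.7484
Escaped at iteration 4

Answer: 4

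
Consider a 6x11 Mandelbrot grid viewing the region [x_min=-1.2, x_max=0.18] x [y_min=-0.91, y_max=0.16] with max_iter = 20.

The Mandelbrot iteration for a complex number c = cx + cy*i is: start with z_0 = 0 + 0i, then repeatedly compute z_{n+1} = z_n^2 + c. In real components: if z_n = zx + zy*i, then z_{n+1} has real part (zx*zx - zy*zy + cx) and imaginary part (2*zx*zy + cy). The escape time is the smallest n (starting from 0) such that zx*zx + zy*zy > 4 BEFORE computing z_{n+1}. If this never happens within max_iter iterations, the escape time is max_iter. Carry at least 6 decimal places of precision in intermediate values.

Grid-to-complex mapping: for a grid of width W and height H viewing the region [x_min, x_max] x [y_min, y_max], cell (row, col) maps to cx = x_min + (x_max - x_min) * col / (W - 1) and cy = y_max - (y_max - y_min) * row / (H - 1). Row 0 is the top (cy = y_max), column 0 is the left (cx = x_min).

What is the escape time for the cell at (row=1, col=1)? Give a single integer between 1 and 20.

z_0 = 0 + 0i, c = -0.9240 + 0.0530i
Iter 1: z = -0.9240 + 0.0530i, |z|^2 = 0.8566
Iter 2: z = -0.0730 + -0.0449i, |z|^2 = 0.0074
Iter 3: z = -0.9207 + 0.0596i, |z|^2 = 0.8512
Iter 4: z = -0.0799 + -0.0567i, |z|^2 = 0.0096
Iter 5: z = -0.9208 + 0.0621i, |z|^2 = 0.8518
Iter 6: z = -0.0799 + -0.0613i, |z|^2 = 0.0101
Iter 7: z = -0.9214 + 0.0628i, |z|^2 = 0.8529
Iter 8: z = -0.0790 + -0.0627i, |z|^2 = 0.0102
Iter 9: z = -0.9217 + 0.0629i, |z|^2 = 0.8535
Iter 10: z = -0.0784 + -0.0630i, |z|^2 = 0.0101
Iter 11: z = -0.9218 + 0.0629i, |z|^2 = 0.8537
Iter 12: z = -0.0782 + -0.0629i, |z|^2 = 0.0101
Iter 13: z = -0.9218 + 0.0628i, |z|^2 = 0.8537
Iter 14: z = -0.0782 + -0.0629i, |z|^2 = 0.0101
Iter 15: z = -0.9218 + 0.0628i, |z|^2 = 0.8537
Iter 16: z = -0.0782 + -0.0628i, |z|^2 = 0.0101
Iter 17: z = -0.9218 + 0.0628i, |z|^2 = 0.8537
Iter 18: z = -0.0782 + -0.0628i, |z|^2 = 0.0101
Iter 19: z = -0.9218 + 0.0628i, |z|^2 = 0.8537

Answer: 20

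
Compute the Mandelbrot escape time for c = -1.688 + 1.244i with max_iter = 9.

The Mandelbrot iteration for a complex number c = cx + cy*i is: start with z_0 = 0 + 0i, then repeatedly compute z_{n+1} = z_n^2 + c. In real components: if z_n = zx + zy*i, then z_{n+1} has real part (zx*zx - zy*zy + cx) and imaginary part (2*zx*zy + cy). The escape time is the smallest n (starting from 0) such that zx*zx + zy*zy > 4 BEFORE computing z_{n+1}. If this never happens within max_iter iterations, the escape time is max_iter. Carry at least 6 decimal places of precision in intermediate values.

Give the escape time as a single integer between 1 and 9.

Answer: 1

Derivation:
z_0 = 0 + 0i, c = -1.6880 + 1.2440i
Iter 1: z = -1.6880 + 1.2440i, |z|^2 = 4.3969
Escaped at iteration 1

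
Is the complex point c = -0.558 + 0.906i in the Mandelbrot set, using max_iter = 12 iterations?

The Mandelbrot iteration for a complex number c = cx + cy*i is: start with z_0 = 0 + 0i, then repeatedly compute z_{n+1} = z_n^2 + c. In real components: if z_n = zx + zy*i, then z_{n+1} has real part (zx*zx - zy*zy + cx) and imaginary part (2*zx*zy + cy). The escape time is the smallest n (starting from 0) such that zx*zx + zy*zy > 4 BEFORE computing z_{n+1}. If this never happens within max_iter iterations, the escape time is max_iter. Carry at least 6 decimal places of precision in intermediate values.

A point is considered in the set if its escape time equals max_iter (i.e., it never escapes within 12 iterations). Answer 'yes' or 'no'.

Answer: no

Derivation:
z_0 = 0 + 0i, c = -0.5580 + 0.9060i
Iter 1: z = -0.5580 + 0.9060i, |z|^2 = 1.1322
Iter 2: z = -1.0675 + -0.1051i, |z|^2 = 1.1505
Iter 3: z = 0.5705 + 1.1304i, |z|^2 = 1.6032
Iter 4: z = -1.5103 + 2.1956i, |z|^2 = 7.1020
Escaped at iteration 4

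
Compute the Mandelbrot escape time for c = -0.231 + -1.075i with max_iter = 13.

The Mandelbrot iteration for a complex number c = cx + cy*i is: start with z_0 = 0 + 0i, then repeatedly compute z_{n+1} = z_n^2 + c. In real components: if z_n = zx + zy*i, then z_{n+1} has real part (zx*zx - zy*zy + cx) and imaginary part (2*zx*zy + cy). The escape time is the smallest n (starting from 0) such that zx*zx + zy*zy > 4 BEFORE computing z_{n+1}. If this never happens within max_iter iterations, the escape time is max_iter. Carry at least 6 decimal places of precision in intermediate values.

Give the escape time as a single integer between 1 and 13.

z_0 = 0 + 0i, c = -0.2310 + -1.0750i
Iter 1: z = -0.2310 + -1.0750i, |z|^2 = 1.2090
Iter 2: z = -1.3333 + -0.5783i, |z|^2 = 2.1121
Iter 3: z = 1.2121 + 0.4672i, |z|^2 = 1.6875
Iter 4: z = 1.0199 + 0.0576i, |z|^2 = 1.0436
Iter 5: z = 0.8060 + -0.9576i, |z|^2 = 1.5665
Iter 6: z = -0.4984 + -2.6185i, |z|^2 = 7.1052
Escaped at iteration 6

Answer: 6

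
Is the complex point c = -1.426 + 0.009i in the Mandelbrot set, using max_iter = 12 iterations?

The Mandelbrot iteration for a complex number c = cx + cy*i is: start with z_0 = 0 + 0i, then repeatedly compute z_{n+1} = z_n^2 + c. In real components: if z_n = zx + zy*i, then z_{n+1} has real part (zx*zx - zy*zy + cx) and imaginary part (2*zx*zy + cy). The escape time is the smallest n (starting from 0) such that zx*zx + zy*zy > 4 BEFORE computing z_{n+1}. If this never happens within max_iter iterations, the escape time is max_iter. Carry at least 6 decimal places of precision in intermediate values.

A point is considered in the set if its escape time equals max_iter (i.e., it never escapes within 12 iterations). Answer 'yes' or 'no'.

Answer: yes

Derivation:
z_0 = 0 + 0i, c = -1.4260 + 0.0090i
Iter 1: z = -1.4260 + 0.0090i, |z|^2 = 2.0336
Iter 2: z = 0.6074 + -0.0167i, |z|^2 = 0.3692
Iter 3: z = -1.0573 + -0.0112i, |z|^2 = 1.1181
Iter 4: z = -0.3081 + 0.0328i, |z|^2 = 0.0960
Iter 5: z = -1.3321 + -0.0112i, |z|^2 = 1.7747
Iter 6: z = 0.3484 + 0.0389i, |z|^2 = 0.1229
Iter 7: z = -1.3061 + 0.0361i, |z|^2 = 1.7072
Iter 8: z = 0.2786 + -0.0852i, |z|^2 = 0.0849
Iter 9: z = -1.3556 + -0.0385i, |z|^2 = 1.8392
Iter 10: z = 0.4103 + 0.1134i, |z|^2 = 0.1812
Iter 11: z = -1.2705 + 0.1020i, |z|^2 = 1.6246
Did not escape in 12 iterations → in set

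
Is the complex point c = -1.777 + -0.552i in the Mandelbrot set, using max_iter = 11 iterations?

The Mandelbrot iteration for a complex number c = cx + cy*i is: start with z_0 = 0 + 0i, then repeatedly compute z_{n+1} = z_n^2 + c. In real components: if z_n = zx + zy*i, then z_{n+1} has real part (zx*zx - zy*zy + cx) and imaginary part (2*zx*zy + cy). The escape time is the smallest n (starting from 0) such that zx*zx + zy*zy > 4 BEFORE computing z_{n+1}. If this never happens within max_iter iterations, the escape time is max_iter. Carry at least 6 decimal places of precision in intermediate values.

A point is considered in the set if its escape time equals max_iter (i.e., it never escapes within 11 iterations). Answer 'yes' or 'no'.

Answer: no

Derivation:
z_0 = 0 + 0i, c = -1.7770 + -0.5520i
Iter 1: z = -1.7770 + -0.5520i, |z|^2 = 3.4624
Iter 2: z = 1.0760 + 1.4098i, |z|^2 = 3.1454
Iter 3: z = -2.6067 + 2.4820i, |z|^2 = 12.9552
Escaped at iteration 3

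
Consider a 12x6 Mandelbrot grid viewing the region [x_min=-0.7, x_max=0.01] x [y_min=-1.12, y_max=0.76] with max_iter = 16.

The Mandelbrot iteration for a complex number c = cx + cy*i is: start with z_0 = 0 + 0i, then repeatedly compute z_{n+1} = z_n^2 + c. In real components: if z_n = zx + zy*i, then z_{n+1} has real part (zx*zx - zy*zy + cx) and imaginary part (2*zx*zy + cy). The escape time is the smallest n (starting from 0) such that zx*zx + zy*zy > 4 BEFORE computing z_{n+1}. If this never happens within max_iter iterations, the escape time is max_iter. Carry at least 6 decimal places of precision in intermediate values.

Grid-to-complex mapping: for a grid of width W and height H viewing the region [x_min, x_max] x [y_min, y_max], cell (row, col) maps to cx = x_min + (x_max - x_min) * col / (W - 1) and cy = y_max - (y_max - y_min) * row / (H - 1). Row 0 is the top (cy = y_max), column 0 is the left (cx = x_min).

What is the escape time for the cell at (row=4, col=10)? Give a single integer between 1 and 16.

z_0 = 0 + 0i, c = -0.0545 + -0.7440i
Iter 1: z = -0.0545 + -0.7440i, |z|^2 = 0.5565
Iter 2: z = -0.6051 + -0.6628i, |z|^2 = 0.8055
Iter 3: z = -0.1277 + 0.0582i, |z|^2 = 0.0197
Iter 4: z = -0.0416 + -0.7589i, |z|^2 = 0.5776
Iter 5: z = -0.6287 + -0.6808i, |z|^2 = 0.8588
Iter 6: z = -0.1229 + 0.1121i, |z|^2 = 0.0277
Iter 7: z = -0.0520 + -0.7715i, |z|^2 = 0.5980
Iter 8: z = -0.6471 + -0.6637i, |z|^2 = 0.8593
Iter 9: z = -0.0763 + 0.1150i, |z|^2 = 0.0191
Iter 10: z = -0.0619 + -0.7616i, |z|^2 = 0.5838
Iter 11: z = -0.6307 + -0.6496i, |z|^2 = 0.8198
Iter 12: z = -0.0788 + 0.0754i, |z|^2 = 0.0119
Iter 13: z = -0.0540 + -0.7559i, |z|^2 = 0.5743
Iter 14: z = -0.6230 + -0.6623i, |z|^2 = 0.8268
Iter 15: z = -0.1051 + 0.0813i, |z|^2 = 0.0176

Answer: 16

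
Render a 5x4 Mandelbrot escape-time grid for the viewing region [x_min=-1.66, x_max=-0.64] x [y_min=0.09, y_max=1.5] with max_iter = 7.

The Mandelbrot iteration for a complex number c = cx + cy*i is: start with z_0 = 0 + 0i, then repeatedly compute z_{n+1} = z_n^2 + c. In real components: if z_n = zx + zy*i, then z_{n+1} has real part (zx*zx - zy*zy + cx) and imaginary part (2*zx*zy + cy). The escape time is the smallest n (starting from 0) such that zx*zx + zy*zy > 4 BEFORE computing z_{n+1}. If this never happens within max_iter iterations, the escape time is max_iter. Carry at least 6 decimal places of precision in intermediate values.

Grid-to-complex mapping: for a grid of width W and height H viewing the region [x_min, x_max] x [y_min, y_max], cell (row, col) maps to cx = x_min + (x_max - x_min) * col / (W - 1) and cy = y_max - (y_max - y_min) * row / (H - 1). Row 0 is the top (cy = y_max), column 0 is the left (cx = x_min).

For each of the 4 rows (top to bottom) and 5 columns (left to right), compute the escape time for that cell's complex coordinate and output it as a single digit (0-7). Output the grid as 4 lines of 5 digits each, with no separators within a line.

Answer: 11222
23333
33457
67777

Derivation:
(row=0, col=0): c = -1.6600 + 1.5000i → escape time 1
(row=0, col=1): c = -1.4050 + 1.5000i → escape time 1
(row=0, col=2): c = -1.1500 + 1.5000i → escape time 2
(row=0, col=3): c = -0.8950 + 1.5000i → escape time 2
(row=0, col=4): c = -0.6400 + 1.5000i → escape time 2
(row=1, col=0): c = -1.6600 + 1.0300i → escape time 2
(row=1, col=1): c = -1.4050 + 1.0300i → escape time 3
(row=1, col=2): c = -1.1500 + 1.0300i → escape time 3
(row=1, col=3): c = -0.8950 + 1.0300i → escape time 3
(row=1, col=4): c = -0.6400 + 1.0300i → escape time 3
(row=2, col=0): c = -1.6600 + 0.5600i → escape time 3
(row=2, col=1): c = -1.4050 + 0.5600i → escape time 3
(row=2, col=2): c = -1.1500 + 0.5600i → escape time 4
(row=2, col=3): c = -0.8950 + 0.5600i → escape time 5
(row=2, col=4): c = -0.6400 + 0.5600i → escape time 7
(row=3, col=0): c = -1.6600 + 0.0900i → escape time 6
(row=3, col=1): c = -1.4050 + 0.0900i → escape time 7
(row=3, col=2): c = -1.1500 + 0.0900i → escape time 7
(row=3, col=3): c = -0.8950 + 0.0900i → escape time 7
(row=3, col=4): c = -0.6400 + 0.0900i → escape time 7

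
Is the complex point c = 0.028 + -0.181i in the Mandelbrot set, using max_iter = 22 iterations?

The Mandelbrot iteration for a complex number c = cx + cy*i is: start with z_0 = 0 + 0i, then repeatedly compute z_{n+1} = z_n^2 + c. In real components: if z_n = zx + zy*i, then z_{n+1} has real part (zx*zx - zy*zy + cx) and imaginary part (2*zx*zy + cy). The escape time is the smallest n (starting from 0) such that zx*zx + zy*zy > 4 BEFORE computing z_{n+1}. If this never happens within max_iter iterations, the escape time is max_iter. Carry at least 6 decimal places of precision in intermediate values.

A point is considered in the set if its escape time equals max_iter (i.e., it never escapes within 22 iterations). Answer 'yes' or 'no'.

z_0 = 0 + 0i, c = 0.0280 + -0.1810i
Iter 1: z = 0.0280 + -0.1810i, |z|^2 = 0.0335
Iter 2: z = -0.0040 + -0.1911i, |z|^2 = 0.0365
Iter 3: z = -0.0085 + -0.1795i, |z|^2 = 0.0323
Iter 4: z = -0.0041 + -0.1779i, |z|^2 = 0.0317
Iter 5: z = -0.0036 + -0.1795i, |z|^2 = 0.0322
Iter 6: z = -0.0042 + -0.1797i, |z|^2 = 0.0323
Iter 7: z = -0.0043 + -0.1795i, |z|^2 = 0.0322
Iter 8: z = -0.0042 + -0.1795i, |z|^2 = 0.0322
Iter 9: z = -0.0042 + -0.1795i, |z|^2 = 0.0322
Iter 10: z = -0.0042 + -0.1795i, |z|^2 = 0.0322
Iter 11: z = -0.0042 + -0.1795i, |z|^2 = 0.0322
Iter 12: z = -0.0042 + -0.1795i, |z|^2 = 0.0322
Iter 13: z = -0.0042 + -0.1795i, |z|^2 = 0.0322
Iter 14: z = -0.0042 + -0.1795i, |z|^2 = 0.0322
Iter 15: z = -0.0042 + -0.1795i, |z|^2 = 0.0322
Iter 16: z = -0.0042 + -0.1795i, |z|^2 = 0.0322
Iter 17: z = -0.0042 + -0.1795i, |z|^2 = 0.0322
Iter 18: z = -0.0042 + -0.1795i, |z|^2 = 0.0322
Iter 19: z = -0.0042 + -0.1795i, |z|^2 = 0.0322
Iter 20: z = -0.0042 + -0.1795i, |z|^2 = 0.0322
Iter 21: z = -0.0042 + -0.1795i, |z|^2 = 0.0322
Did not escape in 22 iterations → in set

Answer: yes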